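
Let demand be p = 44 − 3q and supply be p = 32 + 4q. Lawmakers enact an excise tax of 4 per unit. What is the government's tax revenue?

Competitive equilibrium: 44 − 3q = 32 + 4q → q* = 1.7143, p* = 38.8571.
With the tax, the buyer price exceeds the seller price by 4: (44 − 3q) − (32 + 4q) = 4 → q' = 1.1429.
Tax revenue = 4 × 1.1429 = 4.57.

4.57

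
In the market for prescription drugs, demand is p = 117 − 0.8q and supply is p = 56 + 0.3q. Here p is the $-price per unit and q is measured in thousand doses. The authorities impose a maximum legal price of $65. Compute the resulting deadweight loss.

Competitive equilibrium: 117 − 0.8q = 56 + 0.3q → q* = 55.4545, p* = 72.6364.
At the ceiling p = 65, quantity supplied = (65 − 56)/0.3 = 30.
Willingness to pay at q' = 30: 117 − 0.8·30 = 93.
Δq = 55.4545 − 30 = 25.4545; wedge = 93 − 65 = 28.
Welfare loss = ½ × 25.4545 × 28 = $356.36 thousand.

$356.36 thousand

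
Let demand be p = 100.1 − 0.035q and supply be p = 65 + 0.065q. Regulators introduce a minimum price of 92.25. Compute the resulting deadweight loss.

802.83

Competitive equilibrium: 100.1 − 0.035q = 65 + 0.065q → q* = 351, p* = 87.815.
At the floor p = 92.25, quantity demanded = (100.1 − 92.25)/0.035 = 224.28571.
Sellers' marginal cost at q' = 224.28571: 65 + 0.065·224.28571 = 79.57857.
Δq = 351 − 224.28571 = 126.71429; wedge = 92.25 − 79.57857 = 12.67143.
DWL = ½ × 126.71429 × 12.67143 = 802.83.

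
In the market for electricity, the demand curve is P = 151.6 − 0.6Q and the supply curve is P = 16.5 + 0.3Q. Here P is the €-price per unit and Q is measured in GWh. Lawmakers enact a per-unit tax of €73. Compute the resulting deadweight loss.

Competitive equilibrium: 151.6 − 0.6Q = 16.5 + 0.3Q → Q* = 150.1111, P* = 61.5333.
With the tax, the buyer price exceeds the seller price by 73: (151.6 − 0.6Q) − (16.5 + 0.3Q) = 73 → Q' = 69.
ΔQ = 150.1111 − 69 = 81.1111; the wedge equals the tax, 73.
The triangle = ½ × 81.1111 × 73 = €2960.56.

€2960.56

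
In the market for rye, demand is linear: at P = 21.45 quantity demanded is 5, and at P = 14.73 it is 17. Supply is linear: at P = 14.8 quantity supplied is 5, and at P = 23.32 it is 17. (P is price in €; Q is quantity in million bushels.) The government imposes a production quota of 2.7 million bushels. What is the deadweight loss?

€36.06 million

Demand slope = (14.73 − 21.45)/(17 − 5) = −0.56, so P = 24.25 − 0.56Q.
Supply slope = (23.32 − 14.8)/(17 − 5) = 0.71, so P = 11.25 + 0.71Q.
Competitive equilibrium: 24.25 − 0.56Q = 11.25 + 0.71Q → Q* = 10.2362, P* = 18.5177.
At Q = 2.7: demand price = 24.25 − 0.56·2.7 = 22.738; supply price = 11.25 + 0.71·2.7 = 13.167.
ΔQ = 10.2362 − 2.7 = 7.5362; wedge = 22.738 − 13.167 = 9.571.
Deadweight loss = ½ × 7.5362 × 9.571 = €36.06 million.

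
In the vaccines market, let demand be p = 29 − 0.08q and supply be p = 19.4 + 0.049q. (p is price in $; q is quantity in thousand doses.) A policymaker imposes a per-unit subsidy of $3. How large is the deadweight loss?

Competitive equilibrium: 29 − 0.08q = 19.4 + 0.049q → q* = 74.4186, p* = 23.0465.
The subsidy lowers effective supply by 3: p = 16.4 + 0.049q.
New quantity: 29 − 0.08q = 16.4 + 0.049q → q' = 97.6744.
Overproduction Δq = 97.6744 − 74.4186 = 23.2558; wedge = subsidy = 3.
Welfare loss = ½ × 23.2558 × 3 = $34.88 thousand.

$34.88 thousand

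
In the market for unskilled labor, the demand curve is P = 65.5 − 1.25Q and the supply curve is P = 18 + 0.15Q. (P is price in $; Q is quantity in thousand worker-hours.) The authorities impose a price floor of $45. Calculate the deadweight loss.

$215.08 thousand

Competitive equilibrium: 65.5 − 1.25Q = 18 + 0.15Q → Q* = 33.9286, P* = 23.0893.
At the floor P = 45, quantity demanded = (65.5 − 45)/1.25 = 16.4.
Sellers' marginal cost at Q' = 16.4: 18 + 0.15·16.4 = 20.46.
ΔQ = 33.9286 − 16.4 = 17.5286; wedge = 45 − 20.46 = 24.54.
DWL = ½ × 17.5286 × 24.54 = $215.08 thousand.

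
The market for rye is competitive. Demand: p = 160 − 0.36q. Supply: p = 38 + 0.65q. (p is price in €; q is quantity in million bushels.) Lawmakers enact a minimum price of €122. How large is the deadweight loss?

Competitive equilibrium: 160 − 0.36q = 38 + 0.65q → q* = 120.7921, p* = 116.5149.
At the floor p = 122, quantity demanded = (160 − 122)/0.36 = 105.5556.
Sellers' marginal cost at q' = 105.5556: 38 + 0.65·105.5556 = 106.6111.
Δq = 120.7921 − 105.5556 = 15.2365; wedge = 122 − 106.6111 = 15.3889.
DWL = ½ × 15.2365 × 15.3889 = €117.24 million.

€117.24 million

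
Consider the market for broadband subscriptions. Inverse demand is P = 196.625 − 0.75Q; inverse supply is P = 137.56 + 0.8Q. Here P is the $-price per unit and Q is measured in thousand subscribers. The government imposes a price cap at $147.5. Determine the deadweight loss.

$511.14 thousand

Competitive equilibrium: 196.625 − 0.75Q = 137.56 + 0.8Q → Q* = 38.1065, P* = 168.0452.
At the ceiling P = 147.5, quantity supplied = (147.5 − 137.56)/0.8 = 12.425.
Willingness to pay at Q' = 12.425: 196.625 − 0.75·12.425 = 187.3063.
ΔQ = 38.1065 − 12.425 = 25.6815; wedge = 187.3063 − 147.5 = 39.8063.
Deadweight loss = ½ × 25.6815 × 39.8063 = $511.14 thousand.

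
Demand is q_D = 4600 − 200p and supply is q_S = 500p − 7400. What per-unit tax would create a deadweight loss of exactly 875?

3.5

In inverse form: demand p = 23 − 0.005q, supply p = 14.8 + 0.002q.
Competitive equilibrium: 23 − 0.005q = 14.8 + 0.002q → q* = 1171.4286, p* = 17.1429.
A tax t gives Δq = t/0.007 and wedge t, so DWL = t²/0.014.
t²/0.014 = 875 → t² = 12.25 → t = 3.5.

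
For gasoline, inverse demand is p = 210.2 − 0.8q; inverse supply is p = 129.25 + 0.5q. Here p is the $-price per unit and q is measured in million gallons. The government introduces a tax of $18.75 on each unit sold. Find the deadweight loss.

$135.22 million

Competitive equilibrium: 210.2 − 0.8q = 129.25 + 0.5q → q* = 62.2692, p* = 160.3846.
With the tax, the buyer price exceeds the seller price by 18.75: (210.2 − 0.8q) − (129.25 + 0.5q) = 18.75 → q' = 47.8462.
Δq = 62.2692 − 47.8462 = 14.423; the wedge equals the tax, 18.75.
DWL = ½ × 14.423 × 18.75 = $135.22 million.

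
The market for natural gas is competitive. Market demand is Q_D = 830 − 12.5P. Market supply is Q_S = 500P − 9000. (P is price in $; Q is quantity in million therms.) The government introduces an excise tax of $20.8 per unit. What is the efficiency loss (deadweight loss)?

In inverse form: demand P = 66.4 − 0.08Q, supply P = 18 + 0.002Q.
Competitive equilibrium: 66.4 − 0.08Q = 18 + 0.002Q → Q* = 590.2439, P* = 19.1805.
With the tax, the buyer price exceeds the seller price by 20.8: (66.4 − 0.08Q) − (18 + 0.002Q) = 20.8 → Q' = 336.5854.
ΔQ = 590.2439 − 336.5854 = 253.6585; the wedge equals the tax, 20.8.
DWL = ½ × 253.6585 × 20.8 = $2638.05 million.

$2638.05 million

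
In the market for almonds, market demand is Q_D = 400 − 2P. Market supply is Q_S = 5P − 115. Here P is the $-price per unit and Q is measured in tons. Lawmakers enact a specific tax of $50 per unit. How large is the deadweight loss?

In inverse form: demand P = 200 − 0.5Q, supply P = 23 + 0.2Q.
Competitive equilibrium: 200 − 0.5Q = 23 + 0.2Q → Q* = 252.8571, P* = 73.5714.
With the tax, the buyer price exceeds the seller price by 50: (200 − 0.5Q) − (23 + 0.2Q) = 50 → Q' = 181.4286.
ΔQ = 252.8571 − 181.4286 = 71.4285; the wedge equals the tax, 50.
Deadweight loss = ½ × 71.4285 × 50 = $1785.71.

$1785.71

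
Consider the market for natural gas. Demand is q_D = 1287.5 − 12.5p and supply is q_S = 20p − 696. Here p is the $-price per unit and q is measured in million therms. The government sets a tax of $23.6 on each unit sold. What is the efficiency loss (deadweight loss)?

In inverse form: demand p = 103 − 0.08q, supply p = 34.8 + 0.05q.
Competitive equilibrium: 103 − 0.08q = 34.8 + 0.05q → q* = 524.6154, p* = 61.0308.
With the tax, the buyer price exceeds the seller price by 23.6: (103 − 0.08q) − (34.8 + 0.05q) = 23.6 → q' = 343.0769.
Δq = 524.6154 − 343.0769 = 181.5385; the wedge equals the tax, 23.6.
Welfare loss = ½ × 181.5385 × 23.6 = $2142.15 million.

$2142.15 million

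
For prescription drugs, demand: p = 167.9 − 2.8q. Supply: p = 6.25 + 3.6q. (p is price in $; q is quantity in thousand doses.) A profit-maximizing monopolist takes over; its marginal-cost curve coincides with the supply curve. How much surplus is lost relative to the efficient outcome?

Competitive equilibrium: 167.9 − 2.8q = 6.25 + 3.6q → q* = 25.25781, p* = 97.17813.
Marginal revenue: MR = 167.9 − 5.6q. Set MR = MC: 167.9 − 5.6q = 6.25 + 3.6q → q_m = 17.57065.
Price p_m = 167.9 − 2.8·17.57065 = 118.70218; MC(q_m) = 6.25 + 3.6·17.57065 = 69.50434.
Competitive q* = 25.25781, so Δq = 7.68716; wedge = 118.70218 − 69.50434 = 49.19784.
Welfare loss = ½ × 7.68716 × 49.19784 = $189.10 thousand.

$189.10 thousand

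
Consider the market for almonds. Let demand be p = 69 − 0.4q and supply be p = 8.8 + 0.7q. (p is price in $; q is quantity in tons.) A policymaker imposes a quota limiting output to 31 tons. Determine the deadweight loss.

$309.64

Competitive equilibrium: 69 − 0.4q = 8.8 + 0.7q → q* = 54.7273, p* = 47.1091.
At q = 31: demand price = 69 − 0.4·31 = 56.6; supply price = 8.8 + 0.7·31 = 30.5.
Δq = 54.7273 − 31 = 23.7273; wedge = 56.6 − 30.5 = 26.1.
The triangle = ½ × 23.7273 × 26.1 = $309.64.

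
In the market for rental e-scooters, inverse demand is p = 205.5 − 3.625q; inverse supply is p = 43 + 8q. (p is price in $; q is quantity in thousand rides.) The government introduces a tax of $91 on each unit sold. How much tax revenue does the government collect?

$559.70 thousand

Competitive equilibrium: 205.5 − 3.625q = 43 + 8q → q* = 13.9785, p* = 154.828.
With the tax, the buyer price exceeds the seller price by 91: (205.5 − 3.625q) − (43 + 8q) = 91 → q' = 6.1505.
Tax revenue = 91 × 6.1505 = $559.70 thousand.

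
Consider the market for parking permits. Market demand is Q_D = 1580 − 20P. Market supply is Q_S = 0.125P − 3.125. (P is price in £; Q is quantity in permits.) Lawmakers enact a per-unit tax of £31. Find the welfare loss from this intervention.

£59.69

In inverse form: demand P = 79 − 0.05Q, supply P = 25 + 8Q.
Competitive equilibrium: 79 − 0.05Q = 25 + 8Q → Q* = 6.7081, P* = 78.6646.
With the tax, the buyer price exceeds the seller price by 31: (79 − 0.05Q) − (25 + 8Q) = 31 → Q' = 2.8571.
ΔQ = 6.7081 − 2.8571 = 3.851; the wedge equals the tax, 31.
Deadweight loss = ½ × 3.851 × 31 = £59.69.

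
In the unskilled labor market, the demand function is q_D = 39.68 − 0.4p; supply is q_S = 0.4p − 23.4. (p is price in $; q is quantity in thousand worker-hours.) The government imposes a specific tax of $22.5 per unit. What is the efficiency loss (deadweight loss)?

$50.625 thousand

In inverse form: demand p = 99.2 − 2.5q, supply p = 58.5 + 2.5q.
Competitive equilibrium: 99.2 − 2.5q = 58.5 + 2.5q → q* = 8.14, p* = 78.85.
With the tax, the buyer price exceeds the seller price by 22.5: (99.2 − 2.5q) − (58.5 + 2.5q) = 22.5 → q' = 3.64.
Δq = 8.14 − 3.64 = 4.5; the wedge equals the tax, 22.5.
Welfare loss = ½ × 4.5 × 22.5 = $50.625 thousand.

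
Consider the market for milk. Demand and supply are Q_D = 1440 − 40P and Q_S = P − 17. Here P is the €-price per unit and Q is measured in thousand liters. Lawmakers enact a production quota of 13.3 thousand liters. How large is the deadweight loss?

€14.05 thousand

In inverse form: demand P = 36 − 0.025Q, supply P = 17 + Q.
Competitive equilibrium: 36 − 0.025Q = 17 + Q → Q* = 18.5366, P* = 35.5366.
At Q = 13.3: demand price = 36 − 0.025·13.3 = 35.6675; supply price = 17 + 1·13.3 = 30.3.
ΔQ = 18.5366 − 13.3 = 5.2366; wedge = 35.6675 − 30.3 = 5.3675.
Deadweight loss = ½ × 5.2366 × 5.3675 = €14.05 thousand.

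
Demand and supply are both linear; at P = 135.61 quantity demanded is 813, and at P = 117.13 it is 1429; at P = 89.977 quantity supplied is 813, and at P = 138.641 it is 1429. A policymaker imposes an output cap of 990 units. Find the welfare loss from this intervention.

3182.55

Demand slope = (117.13 − 135.61)/(1429 − 813) = −0.03, so P = 160 − 0.03Q.
Supply slope = (138.641 − 89.977)/(1429 − 813) = 0.079, so P = 25.75 + 0.079Q.
Competitive equilibrium: 160 − 0.03Q = 25.75 + 0.079Q → Q* = 1231.6514, P* = 123.0505.
At Q = 990: demand price = 160 − 0.03·990 = 130.3; supply price = 25.75 + 0.079·990 = 103.96.
ΔQ = 1231.6514 − 990 = 241.6514; wedge = 130.3 − 103.96 = 26.34.
Welfare loss = ½ × 241.6514 × 26.34 = 3182.55.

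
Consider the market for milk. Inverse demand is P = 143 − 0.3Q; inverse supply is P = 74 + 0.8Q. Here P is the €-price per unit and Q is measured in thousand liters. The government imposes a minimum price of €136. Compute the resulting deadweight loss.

€853.54 thousand

Competitive equilibrium: 143 − 0.3Q = 74 + 0.8Q → Q* = 62.7273, P* = 124.1818.
At the floor P = 136, quantity demanded = (143 − 136)/0.3 = 23.3333.
Sellers' marginal cost at Q' = 23.3333: 74 + 0.8·23.3333 = 92.6666.
ΔQ = 62.7273 − 23.3333 = 39.394; wedge = 136 − 92.6666 = 43.3334.
Welfare loss = ½ × 39.394 × 43.3334 = €853.54 thousand.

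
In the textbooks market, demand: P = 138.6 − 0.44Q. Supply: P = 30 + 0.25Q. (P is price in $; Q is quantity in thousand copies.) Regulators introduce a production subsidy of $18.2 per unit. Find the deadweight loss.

$240.03 thousand

Competitive equilibrium: 138.6 − 0.44Q = 30 + 0.25Q → Q* = 157.3913, P* = 69.3478.
The subsidy lowers effective supply by 18.2: P = 11.8 + 0.25Q.
New quantity: 138.6 − 0.44Q = 11.8 + 0.25Q → Q' = 183.7681.
Overproduction ΔQ = 183.7681 − 157.3913 = 26.3768; wedge = subsidy = 18.2.
DWL = ½ × 26.3768 × 18.2 = $240.03 thousand.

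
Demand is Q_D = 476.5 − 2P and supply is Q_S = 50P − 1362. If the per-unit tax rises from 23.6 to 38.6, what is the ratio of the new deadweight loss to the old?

In inverse form: demand P = 238.25 − 0.5Q, supply P = 27.24 + 0.02Q.
Competitive equilibrium: 238.25 − 0.5Q = 27.24 + 0.02Q → Q* = 405.7885, P* = 35.3558.
For a per-unit tax t: ΔQ = t/0.52, so DWL = ½·t·(t/0.52) = t²/1.04.
At t = 23.6: DWL = 535.538. At t = 38.6: DWL = 1432.654.
Ratio = (38.6/23.6)² = 2.675.

2.675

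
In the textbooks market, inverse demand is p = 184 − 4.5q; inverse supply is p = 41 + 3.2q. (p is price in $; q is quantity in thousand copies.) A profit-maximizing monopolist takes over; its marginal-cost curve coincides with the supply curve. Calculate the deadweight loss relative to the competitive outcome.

$180.66 thousand

Competitive equilibrium: 184 − 4.5q = 41 + 3.2q → q* = 18.5714, p* = 100.4286.
Marginal revenue: MR = 184 − 9q. Set MR = MC: 184 − 9q = 41 + 3.2q → q_m = 11.7213.
Price p_m = 184 − 4.5·11.7213 = 131.2542; MC(q_m) = 41 + 3.2·11.7213 = 78.5082.
Competitive q* = 18.5714, so Δq = 6.8501; wedge = 131.2542 − 78.5082 = 52.746.
Deadweight loss = ½ × 6.8501 × 52.746 = $180.66 thousand.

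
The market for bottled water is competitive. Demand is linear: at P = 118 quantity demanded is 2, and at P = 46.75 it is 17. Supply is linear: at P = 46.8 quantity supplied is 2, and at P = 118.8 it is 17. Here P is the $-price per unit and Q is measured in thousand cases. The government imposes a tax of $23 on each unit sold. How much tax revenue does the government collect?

$162.08 thousand

Demand slope = (46.75 − 118)/(17 − 2) = −4.75, so P = 127.5 − 4.75Q.
Supply slope = (118.8 − 46.8)/(17 − 2) = 4.8, so P = 37.2 + 4.8Q.
Competitive equilibrium: 127.5 − 4.75Q = 37.2 + 4.8Q → Q* = 9.4555, P* = 82.5864.
With the tax, the buyer price exceeds the seller price by 23: (127.5 − 4.75Q) − (37.2 + 4.8Q) = 23 → Q' = 7.0471.
Tax revenue = 23 × 7.0471 = $162.08 thousand.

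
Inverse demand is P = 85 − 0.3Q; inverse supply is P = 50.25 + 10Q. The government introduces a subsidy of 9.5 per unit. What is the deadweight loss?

Competitive equilibrium: 85 − 0.3Q = 50.25 + 10Q → Q* = 3.3738, P* = 83.9879.
The subsidy lowers effective supply by 9.5: P = 40.75 + 10Q.
New quantity: 85 − 0.3Q = 40.75 + 10Q → Q' = 4.2961.
Overproduction ΔQ = 4.2961 − 3.3738 = 0.9223; wedge = subsidy = 9.5.
DWL = ½ × 0.9223 × 9.5 = 4.38.

4.38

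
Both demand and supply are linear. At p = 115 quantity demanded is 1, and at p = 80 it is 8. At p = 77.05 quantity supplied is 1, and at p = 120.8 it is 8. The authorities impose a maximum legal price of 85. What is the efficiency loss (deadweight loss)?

Demand slope = (80 − 115)/(8 − 1) = −5, so p = 120 − 5q.
Supply slope = (120.8 − 77.05)/(8 − 1) = 6.25, so p = 70.8 + 6.25q.
Competitive equilibrium: 120 − 5q = 70.8 + 6.25q → q* = 4.3733, p* = 98.1333.
At the ceiling p = 85, quantity supplied = (85 − 70.8)/6.25 = 2.272.
Willingness to pay at q' = 2.272: 120 − 5·2.272 = 108.64.
Δq = 4.3733 − 2.272 = 2.1013; wedge = 108.64 − 85 = 23.64.
The triangle = ½ × 2.1013 × 23.64 = 24.84.

24.84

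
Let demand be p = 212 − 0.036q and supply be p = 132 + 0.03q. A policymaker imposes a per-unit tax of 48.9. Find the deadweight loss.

18115.23

Competitive equilibrium: 212 − 0.036q = 132 + 0.03q → q* = 1212.1212, p* = 168.3636.
With the tax, the buyer price exceeds the seller price by 48.9: (212 − 0.036q) − (132 + 0.03q) = 48.9 → q' = 471.2121.
Δq = 1212.1212 − 471.2121 = 740.9091; the wedge equals the tax, 48.9.
The triangle = ½ × 740.9091 × 48.9 = 18115.23.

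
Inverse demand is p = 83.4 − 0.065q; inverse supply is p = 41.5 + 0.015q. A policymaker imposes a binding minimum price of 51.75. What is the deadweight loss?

Competitive equilibrium: 83.4 − 0.065q = 41.5 + 0.015q → q* = 523.75, p* = 49.3563.
At the floor p = 51.75, quantity demanded = (83.4 − 51.75)/0.065 = 486.9231.
Sellers' marginal cost at q' = 486.9231: 41.5 + 0.015·486.9231 = 48.8038.
Δq = 523.75 − 486.9231 = 36.8269; wedge = 51.75 − 48.8038 = 2.9462.
Welfare loss = ½ × 36.8269 × 2.9462 = 54.25.

54.25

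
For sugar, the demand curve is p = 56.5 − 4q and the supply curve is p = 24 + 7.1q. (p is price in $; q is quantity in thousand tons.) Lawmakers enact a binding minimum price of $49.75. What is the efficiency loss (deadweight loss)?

$8.54 thousand

Competitive equilibrium: 56.5 − 4q = 24 + 7.1q → q* = 2.9279, p* = 44.7883.
At the floor p = 49.75, quantity demanded = (56.5 − 49.75)/4 = 1.6875.
Sellers' marginal cost at q' = 1.6875: 24 + 7.1·1.6875 = 35.9813.
Δq = 2.9279 − 1.6875 = 1.2404; wedge = 49.75 − 35.9813 = 13.7687.
Deadweight loss = ½ × 1.2404 × 13.7687 = $8.54 thousand.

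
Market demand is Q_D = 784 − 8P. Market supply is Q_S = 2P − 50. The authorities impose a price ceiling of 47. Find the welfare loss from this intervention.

1656.20

In inverse form: demand P = 98 − 0.125Q, supply P = 25 + 0.5Q.
Competitive equilibrium: 98 − 0.125Q = 25 + 0.5Q → Q* = 116.8, P* = 83.4.
At the ceiling P = 47, quantity supplied = (47 − 25)/0.5 = 44.
Willingness to pay at Q' = 44: 98 − 0.125·44 = 92.5.
ΔQ = 116.8 − 44 = 72.8; wedge = 92.5 − 47 = 45.5.
DWL = ½ × 72.8 × 45.5 = 1656.20.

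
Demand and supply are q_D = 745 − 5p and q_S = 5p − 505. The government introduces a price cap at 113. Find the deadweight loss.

720

In inverse form: demand p = 149 − 0.2q, supply p = 101 + 0.2q.
Competitive equilibrium: 149 − 0.2q = 101 + 0.2q → q* = 120, p* = 125.
At the ceiling p = 113, quantity supplied = (113 − 101)/0.2 = 60.
Willingness to pay at q' = 60: 149 − 0.2·60 = 137.
Δq = 120 − 60 = 60; wedge = 137 − 113 = 24.
Deadweight loss = ½ × 60 × 24 = 720.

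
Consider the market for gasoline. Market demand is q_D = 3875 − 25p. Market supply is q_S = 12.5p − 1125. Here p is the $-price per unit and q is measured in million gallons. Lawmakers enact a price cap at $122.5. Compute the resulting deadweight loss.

In inverse form: demand p = 155 − 0.04q, supply p = 90 + 0.08q.
Competitive equilibrium: 155 − 0.04q = 90 + 0.08q → q* = 541.6667, p* = 133.3333.
At the ceiling p = 122.5, quantity supplied = (122.5 − 90)/0.08 = 406.25.
Willingness to pay at q' = 406.25: 155 − 0.04·406.25 = 138.75.
Δq = 541.6667 − 406.25 = 135.4167; wedge = 138.75 − 122.5 = 16.25.
Deadweight loss = ½ × 135.4167 × 16.25 = $1100.26 million.

$1100.26 million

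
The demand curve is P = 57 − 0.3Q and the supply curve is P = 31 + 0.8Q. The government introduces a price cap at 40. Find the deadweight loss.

Competitive equilibrium: 57 − 0.3Q = 31 + 0.8Q → Q* = 23.6364, P* = 49.9091.
At the ceiling P = 40, quantity supplied = (40 − 31)/0.8 = 11.25.
Willingness to pay at Q' = 11.25: 57 − 0.3·11.25 = 53.625.
ΔQ = 23.6364 − 11.25 = 12.3864; wedge = 53.625 − 40 = 13.625.
DWL = ½ × 12.3864 × 13.625 = 84.38.

84.38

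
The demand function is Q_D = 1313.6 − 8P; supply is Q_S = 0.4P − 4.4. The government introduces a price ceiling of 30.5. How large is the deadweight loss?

In inverse form: demand P = 164.2 − 0.125Q, supply P = 11 + 2.5Q.
Competitive equilibrium: 164.2 − 0.125Q = 11 + 2.5Q → Q* = 58.3619, P* = 156.9048.
At the ceiling P = 30.5, quantity supplied = (30.5 − 11)/2.5 = 7.8.
Willingness to pay at Q' = 7.8: 164.2 − 0.125·7.8 = 163.225.
ΔQ = 58.3619 − 7.8 = 50.5619; wedge = 163.225 − 30.5 = 132.725.
DWL = ½ × 50.5619 × 132.725 = 3355.41.

3355.41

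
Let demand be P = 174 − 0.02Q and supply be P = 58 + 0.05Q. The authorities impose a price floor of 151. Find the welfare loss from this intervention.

9001.79

Competitive equilibrium: 174 − 0.02Q = 58 + 0.05Q → Q* = 1657.1429, P* = 140.8571.
At the floor P = 151, quantity demanded = (174 − 151)/0.02 = 1150.
Sellers' marginal cost at Q' = 1150: 58 + 0.05·1150 = 115.5.
ΔQ = 1657.1429 − 1150 = 507.1429; wedge = 151 − 115.5 = 35.5.
DWL = ½ × 507.1429 × 35.5 = 9001.79.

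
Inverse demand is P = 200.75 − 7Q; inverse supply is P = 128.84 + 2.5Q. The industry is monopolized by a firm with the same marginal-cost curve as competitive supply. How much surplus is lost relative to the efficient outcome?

Competitive equilibrium: 200.75 − 7Q = 128.84 + 2.5Q → Q* = 7.5695, P* = 147.7637.
Marginal revenue: MR = 200.75 − 14Q. Set MR = MC: 200.75 − 14Q = 128.84 + 2.5Q → Q_m = 4.3582.
Price P_m = 200.75 − 7·4.3582 = 170.2426; MC(Q_m) = 128.84 + 2.5·4.3582 = 139.7355.
Competitive Q* = 7.5695, so ΔQ = 3.2113; wedge = 170.2426 − 139.7355 = 30.5071.
The triangle = ½ × 3.2113 × 30.5071 = 48.98.

48.98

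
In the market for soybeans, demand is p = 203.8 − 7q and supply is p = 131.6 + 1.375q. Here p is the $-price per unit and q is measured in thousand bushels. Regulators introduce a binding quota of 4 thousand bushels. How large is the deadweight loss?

$89.41 thousand

Competitive equilibrium: 203.8 − 7q = 131.6 + 1.375q → q* = 8.6209, p* = 143.4537.
At q = 4: demand price = 203.8 − 7·4 = 175.8; supply price = 131.6 + 1.375·4 = 137.1.
Δq = 8.6209 − 4 = 4.6209; wedge = 175.8 − 137.1 = 38.7.
Deadweight loss = ½ × 4.6209 × 38.7 = $89.41 thousand.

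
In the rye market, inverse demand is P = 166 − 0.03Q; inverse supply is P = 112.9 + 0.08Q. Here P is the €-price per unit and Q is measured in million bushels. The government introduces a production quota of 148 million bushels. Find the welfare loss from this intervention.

Competitive equilibrium: 166 − 0.03Q = 112.9 + 0.08Q → Q* = 482.7273, P* = 151.5182.
At Q = 148: demand price = 166 − 0.03·148 = 161.56; supply price = 112.9 + 0.08·148 = 124.74.
ΔQ = 482.7273 − 148 = 334.7273; wedge = 161.56 − 124.74 = 36.82.
DWL = ½ × 334.7273 × 36.82 = €6162.33 million.

€6162.33 million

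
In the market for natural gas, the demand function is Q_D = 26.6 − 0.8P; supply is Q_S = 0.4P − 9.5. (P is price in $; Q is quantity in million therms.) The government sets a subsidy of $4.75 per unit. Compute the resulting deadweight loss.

$3.01 million

In inverse form: demand P = 33.25 − 1.25Q, supply P = 23.75 + 2.5Q.
Competitive equilibrium: 33.25 − 1.25Q = 23.75 + 2.5Q → Q* = 2.5333, P* = 30.0833.
The subsidy lowers effective supply by 4.75: P = 19 + 2.5Q.
New quantity: 33.25 − 1.25Q = 19 + 2.5Q → Q' = 3.8.
Overproduction ΔQ = 3.8 − 2.5333 = 1.2667; wedge = subsidy = 4.75.
The triangle = ½ × 1.2667 × 4.75 = $3.01 million.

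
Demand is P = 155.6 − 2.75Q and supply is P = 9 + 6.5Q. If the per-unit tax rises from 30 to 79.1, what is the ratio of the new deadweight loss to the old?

Competitive equilibrium: 155.6 − 2.75Q = 9 + 6.5Q → Q* = 15.8486, P* = 112.0162.
For a per-unit tax t: ΔQ = t/9.25, so DWL = ½·t·(t/9.25) = t²/18.5.
At t = 30: DWL = 48.649. At t = 79.1: DWL = 338.206.
Ratio = (79.1/30)² = 6.952.

6.952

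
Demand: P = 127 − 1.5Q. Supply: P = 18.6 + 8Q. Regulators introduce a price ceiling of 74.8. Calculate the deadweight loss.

91.36

Competitive equilibrium: 127 − 1.5Q = 18.6 + 8Q → Q* = 11.4105, P* = 109.8842.
At the ceiling P = 74.8, quantity supplied = (74.8 − 18.6)/8 = 7.025.
Willingness to pay at Q' = 7.025: 127 − 1.5·7.025 = 116.4625.
ΔQ = 11.4105 − 7.025 = 4.3855; wedge = 116.4625 − 74.8 = 41.6625.
DWL = ½ × 4.3855 × 41.6625 = 91.36.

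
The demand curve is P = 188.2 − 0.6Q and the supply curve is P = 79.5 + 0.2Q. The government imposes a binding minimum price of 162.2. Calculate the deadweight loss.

Competitive equilibrium: 188.2 − 0.6Q = 79.5 + 0.2Q → Q* = 135.875, P* = 106.675.
At the floor P = 162.2, quantity demanded = (188.2 − 162.2)/0.6 = 43.3333.
Sellers' marginal cost at Q' = 43.3333: 79.5 + 0.2·43.3333 = 88.1667.
ΔQ = 135.875 − 43.3333 = 92.5417; wedge = 162.2 − 88.1667 = 74.0333.
Deadweight loss = ½ × 92.5417 × 74.0333 = 3425.58.

3425.58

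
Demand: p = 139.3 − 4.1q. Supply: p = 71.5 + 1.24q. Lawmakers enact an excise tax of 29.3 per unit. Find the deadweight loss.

80.38

Competitive equilibrium: 139.3 − 4.1q = 71.5 + 1.24q → q* = 12.6966, p* = 87.2438.
With the tax, the buyer price exceeds the seller price by 29.3: (139.3 − 4.1q) − (71.5 + 1.24q) = 29.3 → q' = 7.2097.
Δq = 12.6966 − 7.2097 = 5.4869; the wedge equals the tax, 29.3.
The triangle = ½ × 5.4869 × 29.3 = 80.38.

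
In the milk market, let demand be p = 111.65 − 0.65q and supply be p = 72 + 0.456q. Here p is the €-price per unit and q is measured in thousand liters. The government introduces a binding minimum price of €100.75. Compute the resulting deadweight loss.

€201.33 thousand

Competitive equilibrium: 111.65 − 0.65q = 72 + 0.456q → q* = 35.8499, p* = 88.3476.
At the floor p = 100.75, quantity demanded = (111.65 − 100.75)/0.65 = 16.7692.
Sellers' marginal cost at q' = 16.7692: 72 + 0.456·16.7692 = 79.6468.
Δq = 35.8499 − 16.7692 = 19.0807; wedge = 100.75 − 79.6468 = 21.1032.
Deadweight loss = ½ × 19.0807 × 21.1032 = €201.33 thousand.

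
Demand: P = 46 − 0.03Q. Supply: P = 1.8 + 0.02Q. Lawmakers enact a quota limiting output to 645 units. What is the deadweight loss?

1428.025

Competitive equilibrium: 46 − 0.03Q = 1.8 + 0.02Q → Q* = 884, P* = 19.48.
At Q = 645: demand price = 46 − 0.03·645 = 26.65; supply price = 1.8 + 0.02·645 = 14.7.
ΔQ = 884 − 645 = 239; wedge = 26.65 − 14.7 = 11.95.
The triangle = ½ × 239 × 11.95 = 1428.025.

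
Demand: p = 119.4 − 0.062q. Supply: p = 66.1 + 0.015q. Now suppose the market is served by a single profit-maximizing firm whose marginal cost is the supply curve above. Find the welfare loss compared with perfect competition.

Competitive equilibrium: 119.4 − 0.062q = 66.1 + 0.015q → q* = 692.2078, p* = 76.4831.
Marginal revenue: MR = 119.4 − 0.124q. Set MR = MC: 119.4 − 0.124q = 66.1 + 0.015q → q_m = 383.4532.
Price p_m = 119.4 − 0.062·383.4532 = 95.6259; MC(q_m) = 66.1 + 0.015·383.4532 = 71.8518.
Competitive q* = 692.2078, so Δq = 308.7546; wedge = 95.6259 − 71.8518 = 23.7741.
Welfare loss = ½ × 308.7546 × 23.7741 = 3670.18.

3670.18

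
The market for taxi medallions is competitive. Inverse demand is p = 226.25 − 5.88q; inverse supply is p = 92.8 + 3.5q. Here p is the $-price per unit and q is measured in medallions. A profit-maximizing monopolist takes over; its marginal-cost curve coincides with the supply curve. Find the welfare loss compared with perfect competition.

Competitive equilibrium: 226.25 − 5.88q = 92.8 + 3.5q → q* = 14.227079, p* = 142.594776.
Marginal revenue: MR = 226.25 − 11.76q. Set MR = MC: 226.25 − 11.76q = 92.8 + 3.5q → q_m = 8.745085.
Price p_m = 226.25 − 5.88·8.745085 = 174.8289; MC(q_m) = 92.8 + 3.5·8.745085 = 123.407798.
Competitive q* = 14.227079, so Δq = 5.481994; wedge = 174.8289 − 123.407798 = 51.421102.
DWL = ½ × 5.481994 × 51.421102 = $140.95.

$140.95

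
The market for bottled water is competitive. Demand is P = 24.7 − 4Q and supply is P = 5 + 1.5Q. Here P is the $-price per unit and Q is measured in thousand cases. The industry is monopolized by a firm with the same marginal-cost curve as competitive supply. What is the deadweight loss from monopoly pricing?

Competitive equilibrium: 24.7 − 4Q = 5 + 1.5Q → Q* = 3.5818, P* = 10.3727.
Marginal revenue: MR = 24.7 − 8Q. Set MR = MC: 24.7 − 8Q = 5 + 1.5Q → Q_m = 2.0737.
Price P_m = 24.7 − 4·2.0737 = 16.4052; MC(Q_m) = 5 + 1.5·2.0737 = 8.1106.
Competitive Q* = 3.5818, so ΔQ = 1.5081; wedge = 16.4052 − 8.1106 = 8.2946.
Welfare loss = ½ × 1.5081 × 8.2946 = $6.25 thousand.

$6.25 thousand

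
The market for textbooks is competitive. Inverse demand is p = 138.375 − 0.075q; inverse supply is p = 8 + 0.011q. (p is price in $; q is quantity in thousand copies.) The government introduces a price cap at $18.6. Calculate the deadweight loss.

$13118.99 thousand

Competitive equilibrium: 138.375 − 0.075q = 8 + 0.011q → q* = 1515.98837, p* = 24.67587.
At the ceiling p = 18.6, quantity supplied = (18.6 − 8)/0.011 = 963.63636.
Willingness to pay at q' = 963.63636: 138.375 − 0.075·963.63636 = 66.10227.
Δq = 1515.98837 − 963.63636 = 552.35201; wedge = 66.10227 − 18.6 = 47.50227.
DWL = ½ × 552.35201 × 47.50227 = $13118.99 thousand.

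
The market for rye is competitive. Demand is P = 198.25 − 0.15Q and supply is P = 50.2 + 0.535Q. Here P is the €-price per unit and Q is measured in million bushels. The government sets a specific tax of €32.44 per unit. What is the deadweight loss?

€768.14 million

Competitive equilibrium: 198.25 − 0.15Q = 50.2 + 0.535Q → Q* = 216.1314, P* = 165.8303.
With the tax, the buyer price exceeds the seller price by 32.44: (198.25 − 0.15Q) − (50.2 + 0.535Q) = 32.44 → Q' = 168.7737.
ΔQ = 216.1314 − 168.7737 = 47.3577; the wedge equals the tax, 32.44.
Deadweight loss = ½ × 47.3577 × 32.44 = €768.14 million.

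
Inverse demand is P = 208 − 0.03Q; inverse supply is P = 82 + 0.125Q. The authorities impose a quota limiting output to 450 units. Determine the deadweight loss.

Competitive equilibrium: 208 − 0.03Q = 82 + 0.125Q → Q* = 812.9032, P* = 183.6129.
At Q = 450: demand price = 208 − 0.03·450 = 194.5; supply price = 82 + 0.125·450 = 138.25.
ΔQ = 812.9032 − 450 = 362.9032; wedge = 194.5 − 138.25 = 56.25.
Welfare loss = ½ × 362.9032 × 56.25 = 10206.65.

10206.65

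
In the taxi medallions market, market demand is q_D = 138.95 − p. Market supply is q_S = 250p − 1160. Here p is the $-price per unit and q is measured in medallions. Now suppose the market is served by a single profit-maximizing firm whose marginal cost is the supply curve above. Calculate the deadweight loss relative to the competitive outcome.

In inverse form: demand p = 138.95 − q, supply p = 4.64 + 0.004q.
Competitive equilibrium: 138.95 − q = 4.64 + 0.004q → q* = 133.7749, p* = 5.1751.
Marginal revenue: MR = 138.95 − 2q. Set MR = MC: 138.95 − 2q = 4.64 + 0.004q → q_m = 67.02096.
Price p_m = 138.95 − 1·67.02096 = 71.92904; MC(q_m) = 4.64 + 0.004·67.02096 = 4.90808.
Competitive q* = 133.7749, so Δq = 66.75394; wedge = 71.92904 − 4.90808 = 67.02096.
The triangle = ½ × 66.75394 × 67.02096 = $2236.96.

$2236.96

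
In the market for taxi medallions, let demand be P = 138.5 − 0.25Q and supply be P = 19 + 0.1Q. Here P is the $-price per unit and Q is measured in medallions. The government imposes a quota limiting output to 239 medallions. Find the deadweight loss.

Competitive equilibrium: 138.5 − 0.25Q = 19 + 0.1Q → Q* = 341.4286, P* = 53.1429.
At Q = 239: demand price = 138.5 − 0.25·239 = 78.75; supply price = 19 + 0.1·239 = 42.9.
ΔQ = 341.4286 − 239 = 102.4286; wedge = 78.75 − 42.9 = 35.85.
Deadweight loss = ½ × 102.4286 × 35.85 = $1836.03.

$1836.03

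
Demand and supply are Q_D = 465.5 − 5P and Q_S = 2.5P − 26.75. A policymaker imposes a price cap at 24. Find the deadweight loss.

In inverse form: demand P = 93.1 − 0.2Q, supply P = 10.7 + 0.4Q.
Competitive equilibrium: 93.1 − 0.2Q = 10.7 + 0.4Q → Q* = 137.3333, P* = 65.6333.
At the ceiling P = 24, quantity supplied = (24 − 10.7)/0.4 = 33.25.
Willingness to pay at Q' = 33.25: 93.1 − 0.2·33.25 = 86.45.
ΔQ = 137.3333 − 33.25 = 104.0833; wedge = 86.45 − 24 = 62.45.
The triangle = ½ × 104.0833 × 62.45 = 3250.

3250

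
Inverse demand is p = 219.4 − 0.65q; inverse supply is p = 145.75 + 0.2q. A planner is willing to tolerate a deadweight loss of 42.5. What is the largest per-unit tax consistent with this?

Competitive equilibrium: 219.4 − 0.65q = 145.75 + 0.2q → q* = 86.6471, p* = 163.0794.
A tax t gives Δq = t/0.85 and wedge t, so DWL = t²/1.7.
t²/1.7 = 42.5 → t² = 72.25 → t = 8.5.

8.5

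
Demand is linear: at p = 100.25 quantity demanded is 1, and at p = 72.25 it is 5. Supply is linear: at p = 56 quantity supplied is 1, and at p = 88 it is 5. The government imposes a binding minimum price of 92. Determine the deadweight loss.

23.53

Demand slope = (72.25 − 100.25)/(5 − 1) = −7, so p = 107.25 − 7q.
Supply slope = (88 − 56)/(5 − 1) = 8, so p = 48 + 8q.
Competitive equilibrium: 107.25 − 7q = 48 + 8q → q* = 3.95, p* = 79.6.
At the floor p = 92, quantity demanded = (107.25 − 92)/7 = 2.1786.
Sellers' marginal cost at q' = 2.1786: 48 + 8·2.1786 = 65.4288.
Δq = 3.95 − 2.1786 = 1.7714; wedge = 92 − 65.4288 = 26.5712.
Deadweight loss = ½ × 1.7714 × 26.5712 = 23.53.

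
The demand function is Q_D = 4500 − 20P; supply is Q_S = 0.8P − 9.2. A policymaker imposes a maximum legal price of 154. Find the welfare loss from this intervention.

In inverse form: demand P = 225 − 0.05Q, supply P = 11.5 + 1.25Q.
Competitive equilibrium: 225 − 0.05Q = 11.5 + 1.25Q → Q* = 164.23077, P* = 216.78846.
At the ceiling P = 154, quantity supplied = (154 − 11.5)/1.25 = 114.
Willingness to pay at Q' = 114: 225 − 0.05·114 = 219.3.
ΔQ = 164.23077 − 114 = 50.23077; wedge = 219.3 − 154 = 65.3.
Welfare loss = ½ × 50.23077 × 65.3 = 1640.03.

1640.03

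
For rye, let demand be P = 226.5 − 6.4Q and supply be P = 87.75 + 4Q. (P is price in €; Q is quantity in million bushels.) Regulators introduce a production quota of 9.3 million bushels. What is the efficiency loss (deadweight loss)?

Competitive equilibrium: 226.5 − 6.4Q = 87.75 + 4Q → Q* = 13.3413, P* = 141.1154.
At Q = 9.3: demand price = 226.5 − 6.4·9.3 = 166.98; supply price = 87.75 + 4·9.3 = 124.95.
ΔQ = 13.3413 − 9.3 = 4.0413; wedge = 166.98 − 124.95 = 42.03.
Deadweight loss = ½ × 4.0413 × 42.03 = €84.93 million.

€84.93 million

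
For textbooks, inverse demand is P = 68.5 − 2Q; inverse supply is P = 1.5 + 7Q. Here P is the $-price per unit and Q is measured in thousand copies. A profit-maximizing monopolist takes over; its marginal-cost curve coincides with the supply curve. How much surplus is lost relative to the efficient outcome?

Competitive equilibrium: 68.5 − 2Q = 1.5 + 7Q → Q* = 7.4444, P* = 53.6111.
Marginal revenue: MR = 68.5 − 4Q. Set MR = MC: 68.5 − 4Q = 1.5 + 7Q → Q_m = 6.0909.
Price P_m = 68.5 − 2·6.0909 = 56.3182; MC(Q_m) = 1.5 + 7·6.0909 = 44.1363.
Competitive Q* = 7.4444, so ΔQ = 1.3535; wedge = 56.3182 − 44.1363 = 12.1819.
DWL = ½ × 1.3535 × 12.1819 = $8.24 thousand.

$8.24 thousand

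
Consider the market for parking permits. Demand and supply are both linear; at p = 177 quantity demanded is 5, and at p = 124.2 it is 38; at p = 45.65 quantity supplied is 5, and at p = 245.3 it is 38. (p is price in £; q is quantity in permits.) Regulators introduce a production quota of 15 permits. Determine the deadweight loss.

£196.64

Demand slope = (124.2 − 177)/(38 − 5) = −1.6, so p = 185 − 1.6q.
Supply slope = (245.3 − 45.65)/(38 − 5) = 6.05, so p = 15.4 + 6.05q.
Competitive equilibrium: 185 − 1.6q = 15.4 + 6.05q → q* = 22.16993, p* = 149.5281.
At q = 15: demand price = 185 − 1.6·15 = 161; supply price = 15.4 + 6.05·15 = 106.15.
Δq = 22.16993 − 15 = 7.16993; wedge = 161 − 106.15 = 54.85.
Deadweight loss = ½ × 7.16993 × 54.85 = £196.64.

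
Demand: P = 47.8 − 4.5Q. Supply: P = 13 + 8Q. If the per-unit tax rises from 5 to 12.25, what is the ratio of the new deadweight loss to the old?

Competitive equilibrium: 47.8 − 4.5Q = 13 + 8Q → Q* = 2.784, P* = 35.272.
For a per-unit tax t: ΔQ = t/12.5, so DWL = ½·t·(t/12.5) = t²/25.
At t = 5: DWL = 1. At t = 12.25: DWL = 6.0025.
Ratio = (12.25/5)² = 6.0025.

6.0025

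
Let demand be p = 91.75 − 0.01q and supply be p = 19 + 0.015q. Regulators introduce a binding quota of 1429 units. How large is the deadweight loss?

Competitive equilibrium: 91.75 − 0.01q = 19 + 0.015q → q* = 2910, p* = 62.65.
At q = 1429: demand price = 91.75 − 0.01·1429 = 77.46; supply price = 19 + 0.015·1429 = 40.435.
Δq = 2910 − 1429 = 1481; wedge = 77.46 − 40.435 = 37.025.
Deadweight loss = ½ × 1481 × 37.025 = 27417.01.

27417.01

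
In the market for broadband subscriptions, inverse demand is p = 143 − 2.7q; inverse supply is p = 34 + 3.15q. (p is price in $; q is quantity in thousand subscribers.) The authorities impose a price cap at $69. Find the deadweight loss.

Competitive equilibrium: 143 − 2.7q = 34 + 3.15q → q* = 18.6325, p* = 92.6923.
At the ceiling p = 69, quantity supplied = (69 − 34)/3.15 = 11.1111.
Willingness to pay at q' = 11.1111: 143 − 2.7·11.1111 = 113.
Δq = 18.6325 − 11.1111 = 7.5214; wedge = 113 − 69 = 44.
Welfare loss = ½ × 7.5214 × 44 = $165.47 thousand.

$165.47 thousand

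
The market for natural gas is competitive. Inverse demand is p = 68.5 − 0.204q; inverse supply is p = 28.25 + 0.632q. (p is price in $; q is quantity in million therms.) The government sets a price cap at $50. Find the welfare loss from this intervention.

$78.81 million

Competitive equilibrium: 68.5 − 0.204q = 28.25 + 0.632q → q* = 48.1459, p* = 58.6782.
At the ceiling p = 50, quantity supplied = (50 − 28.25)/0.632 = 34.4146.
Willingness to pay at q' = 34.4146: 68.5 − 0.204·34.4146 = 61.4794.
Δq = 48.1459 − 34.4146 = 13.7313; wedge = 61.4794 − 50 = 11.4794.
DWL = ½ × 13.7313 × 11.4794 = $78.81 million.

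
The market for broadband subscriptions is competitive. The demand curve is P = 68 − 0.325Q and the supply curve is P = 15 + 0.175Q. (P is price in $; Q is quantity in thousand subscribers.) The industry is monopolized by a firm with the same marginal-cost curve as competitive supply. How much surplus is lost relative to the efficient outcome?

$435.92 thousand

Competitive equilibrium: 68 − 0.325Q = 15 + 0.175Q → Q* = 106, P* = 33.55.
Marginal revenue: MR = 68 − 0.65Q. Set MR = MC: 68 − 0.65Q = 15 + 0.175Q → Q_m = 64.2424.
Price P_m = 68 − 0.325·64.2424 = 47.1212; MC(Q_m) = 15 + 0.175·64.2424 = 26.2424.
Competitive Q* = 106, so ΔQ = 41.7576; wedge = 47.1212 − 26.2424 = 20.8788.
Deadweight loss = ½ × 41.7576 × 20.8788 = $435.92 thousand.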